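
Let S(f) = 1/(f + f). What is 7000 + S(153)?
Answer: 2142001/306 ≈ 7000.0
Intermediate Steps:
S(f) = 1/(2*f)
7000 + S(153) = 7000 + (1/2)/153 = 7000 + (1/2)*(1/153) = 7000 + 1/306 = 2142001/306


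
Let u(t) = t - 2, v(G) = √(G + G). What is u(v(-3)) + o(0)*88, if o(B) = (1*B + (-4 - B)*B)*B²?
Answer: -2 + I*√6 ≈ -2.0 + 2.4495*I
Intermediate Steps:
v(G) = √2*√G (v(G) = √(2*G) = √2*√G)
u(t) = -2 + t
o(B) = B²*(B + B*(-4 - B)) (o(B) = (B + B*(-4 - B))*B² = B²*(B + B*(-4 - B)))
u(v(-3)) + o(0)*88 = (-2 + √2*√(-3)) + (0³*(-3 - 1*0))*88 = (-2 + √2*(I*√3)) + (0*(-3 + 0))*88 = (-2 + I*√6) + (0*(-3))*88 = (-2 + I*√6) + 0*88 = (-2 + I*√6) + 0 = -2 + I*√6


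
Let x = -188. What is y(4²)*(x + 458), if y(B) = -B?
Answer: -4320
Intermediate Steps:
y(4²)*(x + 458) = (-1*4²)*(-188 + 458) = -1*16*270 = -16*270 = -4320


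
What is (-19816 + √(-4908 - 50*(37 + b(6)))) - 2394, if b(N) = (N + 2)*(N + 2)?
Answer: -22210 + I*√9958 ≈ -22210.0 + 99.79*I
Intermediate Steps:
b(N) = (2 + N)² (b(N) = (2 + N)*(2 + N) = (2 + N)²)
(-19816 + √(-4908 - 50*(37 + b(6)))) - 2394 = (-19816 + √(-4908 - 50*(37 + (2 + 6)²))) - 2394 = (-19816 + √(-4908 - 50*(37 + 8²))) - 2394 = (-19816 + √(-4908 - 50*(37 + 64))) - 2394 = (-19816 + √(-4908 - 50*101)) - 2394 = (-19816 + √(-4908 - 5050)) - 2394 = (-19816 + √(-9958)) - 2394 = (-19816 + I*√9958) - 2394 = -22210 + I*√9958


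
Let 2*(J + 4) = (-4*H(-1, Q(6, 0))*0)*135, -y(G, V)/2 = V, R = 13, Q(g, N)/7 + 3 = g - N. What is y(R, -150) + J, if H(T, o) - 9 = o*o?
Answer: 296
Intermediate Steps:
Q(g, N) = -21 - 7*N + 7*g (Q(g, N) = -21 + 7*(g - N) = -21 + (-7*N + 7*g) = -21 - 7*N + 7*g)
H(T, o) = 9 + o**2 (H(T, o) = 9 + o*o = 9 + o**2)
y(G, V) = -2*V
J = -4 (J = -4 + ((-4*(9 + (-21 - 7*0 + 7*6)**2)*0)*135)/2 = -4 + ((-4*(9 + (-21 + 0 + 42)**2)*0)*135)/2 = -4 + ((-4*(9 + 21**2)*0)*135)/2 = -4 + ((-4*(9 + 441)*0)*135)/2 = -4 + ((-4*450*0)*135)/2 = -4 + (-1800*0*135)/2 = -4 + (0*135)/2 = -4 + (1/2)*0 = -4 + 0 = -4)
y(R, -150) + J = -2*(-150) - 4 = 300 - 4 = 296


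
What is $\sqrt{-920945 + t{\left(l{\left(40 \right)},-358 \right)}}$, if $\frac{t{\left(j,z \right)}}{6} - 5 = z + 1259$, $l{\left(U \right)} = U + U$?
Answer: $i \sqrt{915509} \approx 956.82 i$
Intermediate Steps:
$l{\left(U \right)} = 2 U$
$t{\left(j,z \right)} = 7584 + 6 z$ ($t{\left(j,z \right)} = 30 + 6 \left(z + 1259\right) = 30 + 6 \left(1259 + z\right) = 30 + \left(7554 + 6 z\right) = 7584 + 6 z$)
$\sqrt{-920945 + t{\left(l{\left(40 \right)},-358 \right)}} = \sqrt{-920945 + \left(7584 + 6 \left(-358\right)\right)} = \sqrt{-920945 + \left(7584 - 2148\right)} = \sqrt{-920945 + 5436} = \sqrt{-915509} = i \sqrt{915509}$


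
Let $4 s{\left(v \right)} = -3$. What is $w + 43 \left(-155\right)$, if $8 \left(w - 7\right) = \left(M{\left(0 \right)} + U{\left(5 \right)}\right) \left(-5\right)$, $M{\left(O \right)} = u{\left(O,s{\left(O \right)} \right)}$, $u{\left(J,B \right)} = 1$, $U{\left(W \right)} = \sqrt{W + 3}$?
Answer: $- \frac{53269}{8} - \frac{5 \sqrt{2}}{4} \approx -6660.4$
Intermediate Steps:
$U{\left(W \right)} = \sqrt{3 + W}$
$s{\left(v \right)} = - \frac{3}{4}$ ($s{\left(v \right)} = \frac{1}{4} \left(-3\right) = - \frac{3}{4}$)
$M{\left(O \right)} = 1$
$w = \frac{51}{8} - \frac{5 \sqrt{2}}{4}$ ($w = 7 + \frac{\left(1 + \sqrt{3 + 5}\right) \left(-5\right)}{8} = 7 + \frac{\left(1 + \sqrt{8}\right) \left(-5\right)}{8} = 7 + \frac{\left(1 + 2 \sqrt{2}\right) \left(-5\right)}{8} = 7 + \frac{-5 - 10 \sqrt{2}}{8} = 7 - \left(\frac{5}{8} + \frac{5 \sqrt{2}}{4}\right) = \frac{51}{8} - \frac{5 \sqrt{2}}{4} \approx 4.6072$)
$w + 43 \left(-155\right) = \left(\frac{51}{8} - \frac{5 \sqrt{2}}{4}\right) + 43 \left(-155\right) = \left(\frac{51}{8} - \frac{5 \sqrt{2}}{4}\right) - 6665 = - \frac{53269}{8} - \frac{5 \sqrt{2}}{4}$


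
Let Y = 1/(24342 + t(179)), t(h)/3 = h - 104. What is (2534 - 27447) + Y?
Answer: -612037670/24567 ≈ -24913.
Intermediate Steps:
t(h) = -312 + 3*h (t(h) = 3*(h - 104) = 3*(-104 + h) = -312 + 3*h)
Y = 1/24567 (Y = 1/(24342 + (-312 + 3*179)) = 1/(24342 + (-312 + 537)) = 1/(24342 + 225) = 1/24567 ≈ 4.0705e-5)
(2534 - 27447) + Y = (2534 - 27447) + 1/24567 = -24913 + 1/24567 = -612037670/24567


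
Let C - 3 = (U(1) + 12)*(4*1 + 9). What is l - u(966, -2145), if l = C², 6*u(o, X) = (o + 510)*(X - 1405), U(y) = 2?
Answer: 907525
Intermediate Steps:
u(o, X) = (-1405 + X)*(510 + o)/6 (u(o, X) = ((o + 510)*(X - 1405))/6 = ((510 + o)*(-1405 + X))/6 = ((-1405 + X)*(510 + o))/6 = (-1405 + X)*(510 + o)/6)
C = 185 (C = 3 + (2 + 12)*(4*1 + 9) = 3 + 14*(4 + 9) = 3 + 14*13 = 3 + 182 = 185)
l = 34225 (l = 185² = 34225)
l - u(966, -2145) = 34225 - (-119425 + 85*(-2145) - 1405/6*966 + (⅙)*(-2145)*966) = 34225 - (-119425 - 182325 - 226205 - 345345) = 34225 - 1*(-873300) = 34225 + 873300 = 907525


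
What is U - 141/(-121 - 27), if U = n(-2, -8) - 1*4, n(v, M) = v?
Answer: -747/148 ≈ -5.0473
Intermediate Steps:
U = -6 (U = -2 - 1*4 = -2 - 4 = -6)
U - 141/(-121 - 27) = -6 - 141/(-121 - 27) = -6 - 141/(-148) = -6 - 1/148*(-141) = -6 + 141/148 = -747/148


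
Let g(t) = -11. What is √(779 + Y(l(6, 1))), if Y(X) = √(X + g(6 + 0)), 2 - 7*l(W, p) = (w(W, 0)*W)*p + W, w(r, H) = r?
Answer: √(38171 + 21*I*√91)/7 ≈ 27.911 + 0.073239*I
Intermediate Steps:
l(W, p) = 2/7 - W/7 - p*W²/7 (l(W, p) = 2/7 - ((W*W)*p + W)/7 = 2/7 - (W²*p + W)/7 = 2/7 - (p*W² + W)/7 = 2/7 - (W + p*W²)/7 = 2/7 + (-W/7 - p*W²/7) = 2/7 - W/7 - p*W²/7)
Y(X) = √(-11 + X) (Y(X) = √(X - 11) = √(-11 + X))
√(779 + Y(l(6, 1))) = √(779 + √(-11 + (2/7 - ⅐*6 - ⅐*1*6²))) = √(779 + √(-11 + (2/7 - 6/7 - ⅐*1*36))) = √(779 + √(-11 + (2/7 - 6/7 - 36/7))) = √(779 + √(-11 - 40/7)) = √(779 + √(-117/7)) = √(779 + 3*I*√91/7)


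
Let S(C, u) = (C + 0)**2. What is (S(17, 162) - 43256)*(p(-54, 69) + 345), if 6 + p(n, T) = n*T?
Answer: 145529229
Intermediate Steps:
p(n, T) = -6 + T*n (p(n, T) = -6 + n*T = -6 + T*n)
S(C, u) = C**2
(S(17, 162) - 43256)*(p(-54, 69) + 345) = (17**2 - 43256)*((-6 + 69*(-54)) + 345) = (289 - 43256)*((-6 - 3726) + 345) = -42967*(-3732 + 345) = -42967*(-3387) = 145529229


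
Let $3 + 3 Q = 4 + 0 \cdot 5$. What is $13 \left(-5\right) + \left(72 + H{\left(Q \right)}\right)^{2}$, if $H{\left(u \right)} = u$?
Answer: $\frac{46504}{9} \approx 5167.1$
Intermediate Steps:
$Q = \frac{1}{3}$ ($Q = -1 + \frac{4 + 0 \cdot 5}{3} = -1 + \frac{4 + 0}{3} = -1 + \frac{1}{3} \cdot 4 = -1 + \frac{4}{3} = \frac{1}{3} \approx 0.33333$)
$13 \left(-5\right) + \left(72 + H{\left(Q \right)}\right)^{2} = 13 \left(-5\right) + \left(72 + \frac{1}{3}\right)^{2} = -65 + \left(\frac{217}{3}\right)^{2} = -65 + \frac{47089}{9} = \frac{46504}{9}$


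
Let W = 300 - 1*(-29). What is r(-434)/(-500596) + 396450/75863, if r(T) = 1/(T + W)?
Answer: 20838434916863/3987555006540 ≈ 5.2259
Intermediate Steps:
W = 329 (W = 300 + 29 = 329)
r(T) = 1/(329 + T) (r(T) = 1/(T + 329) = 1/(329 + T))
r(-434)/(-500596) + 396450/75863 = 1/((329 - 434)*(-500596)) + 396450/75863 = -1/500596/(-105) + 396450*(1/75863) = -1/105*(-1/500596) + 396450/75863 = 1/52562580 + 396450/75863 = 20838434916863/3987555006540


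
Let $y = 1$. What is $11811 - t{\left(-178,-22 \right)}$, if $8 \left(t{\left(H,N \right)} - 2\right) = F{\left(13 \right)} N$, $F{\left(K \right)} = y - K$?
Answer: $11776$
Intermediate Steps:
$F{\left(K \right)} = 1 - K$
$t{\left(H,N \right)} = 2 - \frac{3 N}{2}$ ($t{\left(H,N \right)} = 2 + \frac{\left(1 - 13\right) N}{8} = 2 + \frac{\left(-12\right) N}{8} = 2 - \frac{3 N}{2}$)
$11811 - t{\left(-178,-22 \right)} = 11811 - \left(2 - -33\right) = 11811 - \left(2 + 33\right) = 11811 - 35 = 11776$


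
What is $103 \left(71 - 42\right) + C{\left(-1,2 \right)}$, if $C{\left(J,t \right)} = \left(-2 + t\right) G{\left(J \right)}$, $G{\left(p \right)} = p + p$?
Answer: $2987$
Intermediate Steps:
$G{\left(p \right)} = 2 p$
$C{\left(J,t \right)} = 2 J \left(-2 + t\right)$ ($C{\left(J,t \right)} = \left(-2 + t\right) 2 J = 2 J \left(-2 + t\right)$)
$103 \left(71 - 42\right) + C{\left(-1,2 \right)} = 103 \left(71 - 42\right) + 2 \left(-1\right) \left(-2 + 2\right) = 103 \left(71 - 42\right) + 2 \left(-1\right) 0 = 103 \cdot 29 + 0 = 2987 + 0 = 2987$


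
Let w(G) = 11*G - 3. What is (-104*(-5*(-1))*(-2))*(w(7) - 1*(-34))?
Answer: 112320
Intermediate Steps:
w(G) = -3 + 11*G
(-104*(-5*(-1))*(-2))*(w(7) - 1*(-34)) = (-104*(-5*(-1))*(-2))*((-3 + 11*7) - 1*(-34)) = (-520*(-2))*((-3 + 77) + 34) = (-104*(-10))*(74 + 34) = 1040*108 = 112320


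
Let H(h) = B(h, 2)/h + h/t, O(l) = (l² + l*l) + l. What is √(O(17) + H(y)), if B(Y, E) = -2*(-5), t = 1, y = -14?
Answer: √28434/7 ≈ 24.089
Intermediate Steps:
O(l) = l + 2*l² (O(l) = (l² + l²) + l = 2*l² + l = l + 2*l²)
B(Y, E) = 10
H(h) = h + 10/h (H(h) = 10/h + h/1 = 10/h + h*1 = 10/h + h = h + 10/h)
√(O(17) + H(y)) = √(17*(1 + 2*17) + (-14 + 10/(-14))) = √(17*(1 + 34) + (-14 + 10*(-1/14))) = √(17*35 + (-14 - 5/7)) = √(595 - 103/7) = √(4062/7) = √28434/7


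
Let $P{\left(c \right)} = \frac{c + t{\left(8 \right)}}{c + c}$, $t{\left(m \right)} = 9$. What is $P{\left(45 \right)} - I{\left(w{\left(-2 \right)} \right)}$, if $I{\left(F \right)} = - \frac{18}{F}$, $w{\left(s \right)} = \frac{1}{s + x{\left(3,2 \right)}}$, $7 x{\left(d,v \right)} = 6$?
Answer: $- \frac{699}{35} \approx -19.971$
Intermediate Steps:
$x{\left(d,v \right)} = \frac{6}{7}$ ($x{\left(d,v \right)} = \frac{1}{7} \cdot 6 = \frac{6}{7}$)
$w{\left(s \right)} = \frac{1}{\frac{6}{7} + s}$ ($w{\left(s \right)} = \frac{1}{s + \frac{6}{7}} = \frac{1}{\frac{6}{7} + s}$)
$P{\left(c \right)} = \frac{9 + c}{2 c}$ ($P{\left(c \right)} = \frac{c + 9}{c + c} = \frac{9 + c}{2 c}$)
$P{\left(45 \right)} - I{\left(w{\left(-2 \right)} \right)} = \frac{9 + 45}{2 \cdot 45} - - \frac{18}{7 \frac{1}{6 + 7 \left(-2\right)}} = \frac{1}{2} \cdot \frac{1}{45} \cdot 54 - - \frac{18}{7 \frac{1}{6 - 14}} = \frac{3}{5} - - \frac{18}{7 \frac{1}{-8}} = \frac{3}{5} - - \frac{18}{7 \left(- \frac{1}{8}\right)} = \frac{3}{5} - - \frac{18}{- \frac{7}{8}} = \frac{3}{5} - \left(-18\right) \left(- \frac{8}{7}\right) = \frac{3}{5} - \frac{144}{7} = - \frac{699}{35}$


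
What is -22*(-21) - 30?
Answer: 432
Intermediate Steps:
-22*(-21) - 30 = 462 - 30 = 432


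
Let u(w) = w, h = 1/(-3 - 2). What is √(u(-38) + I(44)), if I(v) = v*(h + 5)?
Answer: √4330/5 ≈ 13.161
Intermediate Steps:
h = -⅕ (h = 1/(-5) = -⅕ ≈ -0.20000)
I(v) = 24*v/5 (I(v) = v*(-⅕ + 5) = v*(24/5) = 24*v/5)
√(u(-38) + I(44)) = √(-38 + (24/5)*44) = √(-38 + 1056/5) = √(866/5) = √4330/5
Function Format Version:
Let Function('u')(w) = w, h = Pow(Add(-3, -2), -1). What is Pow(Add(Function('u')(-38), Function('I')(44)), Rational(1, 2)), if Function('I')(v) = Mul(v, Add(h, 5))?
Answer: Mul(Rational(1, 5), Pow(4330, Rational(1, 2))) ≈ 13.161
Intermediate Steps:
h = Rational(-1, 5) (h = Pow(-5, -1) = Rational(-1, 5) ≈ -0.20000)
Function('I')(v) = Mul(Rational(24, 5), v) (Function('I')(v) = Mul(v, Add(Rational(-1, 5), 5)) = Mul(v, Rational(24, 5)) = Mul(Rational(24, 5), v))
Pow(Add(Function('u')(-38), Function('I')(44)), Rational(1, 2)) = Pow(Add(-38, Mul(Rational(24, 5), 44)), Rational(1, 2)) = Pow(Add(-38, Rational(1056, 5)), Rational(1, 2)) = Pow(Rational(866, 5), Rational(1, 2)) = Mul(Rational(1, 5), Pow(4330, Rational(1, 2)))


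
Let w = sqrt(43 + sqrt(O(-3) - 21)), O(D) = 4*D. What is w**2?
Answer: 43 + I*sqrt(33) ≈ 43.0 + 5.7446*I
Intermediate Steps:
w = sqrt(43 + I*sqrt(33)) (w = sqrt(43 + sqrt(4*(-3) - 21)) = sqrt(43 + sqrt(-12 - 21)) = sqrt(43 + sqrt(-33)) = sqrt(43 + I*sqrt(33)) ≈ 6.572 + 0.43705*I)
w**2 = (sqrt(43 + I*sqrt(33)))**2 = 43 + I*sqrt(33)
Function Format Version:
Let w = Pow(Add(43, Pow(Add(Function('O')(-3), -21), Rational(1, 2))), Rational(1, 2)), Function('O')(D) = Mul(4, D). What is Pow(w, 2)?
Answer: Add(43, Mul(I, Pow(33, Rational(1, 2)))) ≈ Add(43.000, Mul(5.7446, I))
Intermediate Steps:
w = Pow(Add(43, Mul(I, Pow(33, Rational(1, 2)))), Rational(1, 2)) (w = Pow(Add(43, Pow(Add(Mul(4, -3), -21), Rational(1, 2))), Rational(1, 2)) = Pow(Add(43, Pow(Add(-12, -21), Rational(1, 2))), Rational(1, 2)) = Pow(Add(43, Pow(-33, Rational(1, 2))), Rational(1, 2)) = Pow(Add(43, Mul(I, Pow(33, Rational(1, 2)))), Rational(1, 2)) ≈ Add(6.5720, Mul(0.43705, I)))
Pow(w, 2) = Pow(Pow(Add(43, Mul(I, Pow(33, Rational(1, 2)))), Rational(1, 2)), 2) = Add(43, Mul(I, Pow(33, Rational(1, 2))))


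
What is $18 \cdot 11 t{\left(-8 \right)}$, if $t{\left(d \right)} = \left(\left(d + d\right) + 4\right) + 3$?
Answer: $-1782$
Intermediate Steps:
$t{\left(d \right)} = 7 + 2 d$ ($t{\left(d \right)} = \left(2 d + 4\right) + 3 = \left(4 + 2 d\right) + 3 = 7 + 2 d$)
$18 \cdot 11 t{\left(-8 \right)} = 18 \cdot 11 \left(7 + 2 \left(-8\right)\right) = 198 \left(7 - 16\right) = 198 \left(-9\right) = -1782$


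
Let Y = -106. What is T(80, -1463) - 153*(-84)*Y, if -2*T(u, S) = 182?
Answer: -1362403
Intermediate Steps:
T(u, S) = -91 (T(u, S) = -½*182 = -91)
T(80, -1463) - 153*(-84)*Y = -91 - 153*(-84)*(-106) = -91 - (-12852)*(-106) = -91 - 1*1362312 = -91 - 1362312 = -1362403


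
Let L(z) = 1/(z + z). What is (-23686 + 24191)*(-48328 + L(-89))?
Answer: -4344204425/178 ≈ -2.4406e+7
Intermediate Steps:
L(z) = 1/(2*z)
(-23686 + 24191)*(-48328 + L(-89)) = (-23686 + 24191)*(-48328 + (½)/(-89)) = 505*(-48328 + (½)*(-1/89)) = 505*(-48328 - 1/178) = 505*(-8602385/178) = -4344204425/178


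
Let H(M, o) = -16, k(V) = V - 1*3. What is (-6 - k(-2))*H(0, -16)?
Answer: 16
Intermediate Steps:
k(V) = -3 + V (k(V) = V - 3 = -3 + V)
(-6 - k(-2))*H(0, -16) = (-6 - (-3 - 2))*(-16) = (-6 - 1*(-5))*(-16) = (-6 + 5)*(-16) = -1*(-16) = 16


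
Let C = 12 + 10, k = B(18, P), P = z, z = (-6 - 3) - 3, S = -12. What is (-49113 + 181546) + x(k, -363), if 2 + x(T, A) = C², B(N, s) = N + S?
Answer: 132915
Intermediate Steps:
z = -12 (z = -9 - 3 = -12)
P = -12
B(N, s) = -12 + N (B(N, s) = N - 12 = -12 + N)
k = 6 (k = -12 + 18 = 6)
C = 22
x(T, A) = 482 (x(T, A) = -2 + 22² = -2 + 484 = 482)
(-49113 + 181546) + x(k, -363) = (-49113 + 181546) + 482 = 132433 + 482 = 132915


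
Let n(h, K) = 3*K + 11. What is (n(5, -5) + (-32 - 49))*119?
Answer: -10115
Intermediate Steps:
n(h, K) = 11 + 3*K
(n(5, -5) + (-32 - 49))*119 = ((11 + 3*(-5)) + (-32 - 49))*119 = ((11 - 15) - 81)*119 = (-4 - 81)*119 = -85*119 = -10115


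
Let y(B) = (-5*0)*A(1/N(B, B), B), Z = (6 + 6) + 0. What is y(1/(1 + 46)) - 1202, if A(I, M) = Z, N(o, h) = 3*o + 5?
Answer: -1202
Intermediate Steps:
N(o, h) = 5 + 3*o
Z = 12 (Z = 12 + 0 = 12)
A(I, M) = 12
y(B) = 0 (y(B) = -5*0*12 = 0*12 = 0)
y(1/(1 + 46)) - 1202 = 0 - 1202 = -1202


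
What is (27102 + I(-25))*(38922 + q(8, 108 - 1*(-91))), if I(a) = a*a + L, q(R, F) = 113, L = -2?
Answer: 1082245375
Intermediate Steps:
I(a) = -2 + a**2 (I(a) = a*a - 2 = a**2 - 2 = -2 + a**2)
(27102 + I(-25))*(38922 + q(8, 108 - 1*(-91))) = (27102 + (-2 + (-25)**2))*(38922 + 113) = (27102 + (-2 + 625))*39035 = (27102 + 623)*39035 = 27725*39035 = 1082245375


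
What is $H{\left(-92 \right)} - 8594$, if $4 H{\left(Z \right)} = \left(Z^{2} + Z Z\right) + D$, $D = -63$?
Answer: $- \frac{17511}{4} \approx -4377.8$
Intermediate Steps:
$H{\left(Z \right)} = - \frac{63}{4} + \frac{Z^{2}}{2}$ ($H{\left(Z \right)} = \frac{\left(Z^{2} + Z Z\right) - 63}{4} = \frac{\left(Z^{2} + Z^{2}\right) - 63}{4} = \frac{2 Z^{2} - 63}{4} = \frac{-63 + 2 Z^{2}}{4} = - \frac{63}{4} + \frac{Z^{2}}{2}$)
$H{\left(-92 \right)} - 8594 = \left(- \frac{63}{4} + \frac{\left(-92\right)^{2}}{2}\right) - 8594 = \left(- \frac{63}{4} + \frac{1}{2} \cdot 8464\right) - 8594 = \left(- \frac{63}{4} + 4232\right) - 8594 = \frac{16865}{4} - 8594 = - \frac{17511}{4}$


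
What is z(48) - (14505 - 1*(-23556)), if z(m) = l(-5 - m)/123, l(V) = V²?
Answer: -4678694/123 ≈ -38038.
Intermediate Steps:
z(m) = (-5 - m)²/123
z(48) - (14505 - 1*(-23556)) = (5 + 48)²/123 - (14505 - 1*(-23556)) = (1/123)*53² - (14505 + 23556) = (1/123)*2809 - 1*38061 = 2809/123 - 38061 = -4678694/123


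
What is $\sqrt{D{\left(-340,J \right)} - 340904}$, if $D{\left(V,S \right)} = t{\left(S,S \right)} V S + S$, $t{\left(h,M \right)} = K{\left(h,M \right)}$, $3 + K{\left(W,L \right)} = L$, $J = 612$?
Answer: $2 i \sqrt{31765253} \approx 11272.0 i$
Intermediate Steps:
$K{\left(W,L \right)} = -3 + L$
$t{\left(h,M \right)} = -3 + M$
$D{\left(V,S \right)} = S + S V \left(-3 + S\right)$ ($D{\left(V,S \right)} = \left(-3 + S\right) V S + S = V \left(-3 + S\right) S + S = S V \left(-3 + S\right) + S = S + S V \left(-3 + S\right)$)
$\sqrt{D{\left(-340,J \right)} - 340904} = \sqrt{612 \left(1 - 340 \left(-3 + 612\right)\right) - 340904} = \sqrt{612 \left(1 - 207060\right) - 340904} = \sqrt{612 \left(-207059\right) - 340904} = \sqrt{-126720108 - 340904} = \sqrt{-127061012} = 2 i \sqrt{31765253}$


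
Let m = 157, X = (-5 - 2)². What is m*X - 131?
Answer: 7562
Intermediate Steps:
X = 49 (X = (-7)² = 49)
m*X - 131 = 157*49 - 131 = 7693 - 131 = 7562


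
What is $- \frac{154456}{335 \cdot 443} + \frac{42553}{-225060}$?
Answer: $- \frac{1643077813}{1336001172} \approx -1.2298$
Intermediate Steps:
$- \frac{154456}{335 \cdot 443} + \frac{42553}{-225060} = - \frac{154456}{148405} + 42553 \left(- \frac{1}{225060}\right) = \left(-154456\right) \frac{1}{148405} - \frac{42553}{225060} = - \frac{154456}{148405} - \frac{42553}{225060} = - \frac{1643077813}{1336001172}$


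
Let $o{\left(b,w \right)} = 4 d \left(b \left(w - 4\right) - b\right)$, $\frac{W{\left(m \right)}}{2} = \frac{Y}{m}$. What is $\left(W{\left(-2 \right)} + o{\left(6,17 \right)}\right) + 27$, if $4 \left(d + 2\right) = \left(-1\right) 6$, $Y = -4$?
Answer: $-977$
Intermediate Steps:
$d = - \frac{7}{2}$ ($d = -2 + \frac{\left(-1\right) 6}{4} = -2 + \frac{1}{4} \left(-6\right) = -2 - \frac{3}{2} = - \frac{7}{2} \approx -3.5$)
$W{\left(m \right)} = - \frac{8}{m}$ ($W{\left(m \right)} = 2 \left(- \frac{4}{m}\right) = - \frac{8}{m}$)
$o{\left(b,w \right)} = 14 b - 14 b \left(-4 + w\right)$ ($o{\left(b,w \right)} = 4 \left(- \frac{7}{2}\right) \left(b \left(w - 4\right) - b\right) = - 14 \left(b \left(-4 + w\right) - b\right) = - 14 \left(- b + b \left(-4 + w\right)\right) = 14 b - 14 b \left(-4 + w\right)$)
$\left(W{\left(-2 \right)} + o{\left(6,17 \right)}\right) + 27 = \left(- \frac{8}{-2} + 14 \cdot 6 \left(5 - 17\right)\right) + 27 = \left(\left(-8\right) \left(- \frac{1}{2}\right) + 14 \cdot 6 \left(5 - 17\right)\right) + 27 = \left(4 + 14 \cdot 6 \left(-12\right)\right) + 27 = \left(4 - 1008\right) + 27 = -1004 + 27 = -977$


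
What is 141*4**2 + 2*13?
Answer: 2282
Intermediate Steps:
141*4**2 + 2*13 = 141*16 + 26 = 2256 + 26 = 2282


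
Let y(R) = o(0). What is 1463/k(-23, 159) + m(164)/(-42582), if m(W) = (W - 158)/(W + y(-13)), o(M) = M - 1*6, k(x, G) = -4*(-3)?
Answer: 820249963/6727956 ≈ 121.92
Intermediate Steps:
k(x, G) = 12
o(M) = -6 + M (o(M) = M - 6 = -6 + M)
y(R) = -6 (y(R) = -6 + 0 = -6)
m(W) = (-158 + W)/(-6 + W) (m(W) = (W - 158)/(W - 6) = (-158 + W)/(-6 + W))
1463/k(-23, 159) + m(164)/(-42582) = 1463/12 + ((-158 + 164)/(-6 + 164))/(-42582) = 1463*(1/12) + (6/158)*(-1/42582) = 1463/12 + ((1/158)*6)*(-1/42582) = 1463/12 + (3/79)*(-1/42582) = 1463/12 - 1/1121326 = 820249963/6727956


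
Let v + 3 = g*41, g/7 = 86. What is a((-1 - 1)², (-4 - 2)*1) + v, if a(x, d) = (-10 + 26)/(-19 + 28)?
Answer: 222127/9 ≈ 24681.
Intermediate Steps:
g = 602 (g = 7*86 = 602)
a(x, d) = 16/9
v = 24679 (v = -3 + 602*41 = -3 + 24682 = 24679)
a((-1 - 1)², (-4 - 2)*1) + v = 16/9 + 24679 = 222127/9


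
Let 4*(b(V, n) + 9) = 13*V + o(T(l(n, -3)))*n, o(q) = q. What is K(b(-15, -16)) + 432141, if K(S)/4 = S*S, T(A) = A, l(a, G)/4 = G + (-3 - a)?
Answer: 2487205/4 ≈ 6.2180e+5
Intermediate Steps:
l(a, G) = -12 - 4*a + 4*G (l(a, G) = 4*(G + (-3 - a)) = 4*(-3 + G - a) = -12 - 4*a + 4*G)
b(V, n) = -9 + 13*V/4 + n*(-24 - 4*n)/4 (b(V, n) = -9 + (13*V + (-12 - 4*n + 4*(-3))*n)/4 = -9 + (13*V + (-12 - 4*n - 12)*n)/4 = -9 + (13*V + (-24 - 4*n)*n)/4 = -9 + (13*V + n*(-24 - 4*n))/4 = -9 + (13*V/4 + n*(-24 - 4*n)/4) = -9 + 13*V/4 + n*(-24 - 4*n)/4)
K(S) = 4*S² (K(S) = 4*(S*S) = 4*S²)
K(b(-15, -16)) + 432141 = 4*(-9 + (13/4)*(-15) - 1*(-16)*(6 - 16))² + 432141 = 4*(-9 - 195/4 - 1*(-16)*(-10))² + 432141 = 4*(-9 - 195/4 - 160)² + 432141 = 4*(-871/4)² + 432141 = 4*(758641/16) + 432141 = 758641/4 + 432141 = 2487205/4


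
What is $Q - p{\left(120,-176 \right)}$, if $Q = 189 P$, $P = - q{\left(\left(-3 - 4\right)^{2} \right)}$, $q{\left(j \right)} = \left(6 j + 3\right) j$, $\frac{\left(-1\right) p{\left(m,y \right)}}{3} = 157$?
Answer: $-2750046$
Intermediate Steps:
$p{\left(m,y \right)} = -471$ ($p{\left(m,y \right)} = \left(-3\right) 157 = -471$)
$q{\left(j \right)} = j \left(3 + 6 j\right)$ ($q{\left(j \right)} = \left(3 + 6 j\right) j = j \left(3 + 6 j\right)$)
$P = -14553$ ($P = - 3 \left(-3 - 4\right)^{2} \left(1 + 2 \left(-3 - 4\right)^{2}\right) = - 3 \left(-7\right)^{2} \left(1 + 2 \left(-7\right)^{2}\right) = - 3 \cdot 49 \left(1 + 2 \cdot 49\right) = - 3 \cdot 49 \left(1 + 98\right) = - 3 \cdot 49 \cdot 99 = \left(-1\right) 14553 = -14553$)
$Q = -2750517$ ($Q = 189 \left(-14553\right) = -2750517$)
$Q - p{\left(120,-176 \right)} = -2750517 - -471 = -2750517 + 471 = -2750046$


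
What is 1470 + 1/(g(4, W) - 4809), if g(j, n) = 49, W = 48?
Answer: 6997199/4760 ≈ 1470.0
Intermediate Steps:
1470 + 1/(g(4, W) - 4809) = 1470 + 1/(49 - 4809) = 1470 + 1/(-4760) = 1470 - 1/4760 = 6997199/4760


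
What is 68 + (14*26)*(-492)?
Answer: -179020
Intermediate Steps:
68 + (14*26)*(-492) = 68 + 364*(-492) = 68 - 179088 = -179020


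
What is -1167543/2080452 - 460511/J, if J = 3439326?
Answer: -75358061015/108414434172 ≈ -0.69509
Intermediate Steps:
-1167543/2080452 - 460511/J = -1167543/2080452 - 460511/3439326 = -1167543*1/2080452 - 460511*1/3439326 = -389181/693484 - 460511/3439326 = -75358061015/108414434172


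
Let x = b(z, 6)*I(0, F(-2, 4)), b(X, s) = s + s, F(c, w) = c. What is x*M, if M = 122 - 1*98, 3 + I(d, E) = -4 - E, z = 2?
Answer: -1440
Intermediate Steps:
b(X, s) = 2*s
I(d, E) = -7 - E (I(d, E) = -3 + (-4 - E) = -7 - E)
x = -60 (x = (2*6)*(-7 - 1*(-2)) = 12*(-7 + 2) = 12*(-5) = -60)
M = 24 (M = 122 - 98 = 24)
x*M = -60*24 = -1440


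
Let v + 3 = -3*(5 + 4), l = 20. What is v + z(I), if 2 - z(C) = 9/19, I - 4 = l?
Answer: -541/19 ≈ -28.474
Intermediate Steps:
I = 24 (I = 4 + 20 = 24)
v = -30 (v = -3 - 3*(5 + 4) = -3 - 3*9 = -3 - 27 = -30)
z(C) = 29/19 (z(C) = 2 - 9/19 = 29/19)
v + z(I) = -30 + 29/19 = -541/19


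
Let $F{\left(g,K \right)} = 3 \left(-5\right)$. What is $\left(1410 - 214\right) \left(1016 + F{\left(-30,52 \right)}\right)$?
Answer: $1197196$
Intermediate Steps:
$F{\left(g,K \right)} = -15$
$\left(1410 - 214\right) \left(1016 + F{\left(-30,52 \right)}\right) = \left(1410 - 214\right) \left(1016 - 15\right) = 1196 \cdot 1001 = 1197196$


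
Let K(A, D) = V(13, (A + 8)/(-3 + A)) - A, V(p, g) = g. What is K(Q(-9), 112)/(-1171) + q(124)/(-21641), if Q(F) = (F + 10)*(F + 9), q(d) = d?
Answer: -262484/76024833 ≈ -0.0034526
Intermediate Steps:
Q(F) = (9 + F)*(10 + F) (Q(F) = (10 + F)*(9 + F) = (9 + F)*(10 + F))
K(A, D) = -A + (8 + A)/(-3 + A) (K(A, D) = (A + 8)/(-3 + A) - A = (8 + A)/(-3 + A) - A = -A + (8 + A)/(-3 + A))
K(Q(-9), 112)/(-1171) + q(124)/(-21641) = ((8 + (90 + (-9)**2 + 19*(-9)) - (90 + (-9)**2 + 19*(-9))*(-3 + (90 + (-9)**2 + 19*(-9))))/(-3 + (90 + (-9)**2 + 19*(-9))))/(-1171) + 124/(-21641) = ((8 + (90 + 81 - 171) - (90 + 81 - 171)*(-3 + (90 + 81 - 171)))/(-3 + (90 + 81 - 171)))*(-1/1171) + 124*(-1/21641) = ((8 + 0 - 1*0*(-3 + 0))/(-3 + 0))*(-1/1171) - 124/21641 = ((8 + 0 - 1*0*(-3))/(-3))*(-1/1171) - 124/21641 = -(8 + 0 + 0)/3*(-1/1171) - 124/21641 = -1/3*8*(-1/1171) - 124/21641 = -8/3*(-1/1171) - 124/21641 = 8/3513 - 124/21641 = -262484/76024833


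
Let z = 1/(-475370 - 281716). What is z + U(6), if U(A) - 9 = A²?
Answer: 34068869/757086 ≈ 45.000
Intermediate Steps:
U(A) = 9 + A²
z = -1/757086 (z = 1/(-757086) = -1/757086 ≈ -1.3209e-6)
z + U(6) = -1/757086 + (9 + 6²) = -1/757086 + (9 + 36) = -1/757086 + 45 = 34068869/757086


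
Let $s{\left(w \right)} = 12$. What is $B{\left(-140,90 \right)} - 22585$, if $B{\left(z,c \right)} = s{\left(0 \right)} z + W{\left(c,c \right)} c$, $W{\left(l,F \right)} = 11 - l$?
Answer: $-31375$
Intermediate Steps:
$B{\left(z,c \right)} = 12 z + c \left(11 - c\right)$ ($B{\left(z,c \right)} = 12 z + \left(11 - c\right) c = 12 z + c \left(11 - c\right)$)
$B{\left(-140,90 \right)} - 22585 = \left(12 \left(-140\right) - 90 \left(-11 + 90\right)\right) - 22585 = \left(-1680 - 90 \cdot 79\right) - 22585 = \left(-1680 - 7110\right) - 22585 = -8790 - 22585 = -31375$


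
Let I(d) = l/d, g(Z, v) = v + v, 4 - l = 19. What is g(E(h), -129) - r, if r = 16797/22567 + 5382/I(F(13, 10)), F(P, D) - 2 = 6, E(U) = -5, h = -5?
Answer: 294686169/112835 ≈ 2611.7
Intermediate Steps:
l = -15 (l = 4 - 1*19 = 4 - 19 = -15)
g(Z, v) = 2*v
F(P, D) = 8 (F(P, D) = 2 + 6 = 8)
I(d) = -15/d
r = -323797599/112835 (r = 16797/22567 + 5382/((-15/8)) = 16797*(1/22567) + 5382/((-15*1/8)) = 16797/22567 + 5382/(-15/8) = 16797/22567 + 5382*(-8/15) = 16797/22567 - 14352/5 = -323797599/112835 ≈ -2869.7)
g(E(h), -129) - r = 2*(-129) - 1*(-323797599/112835) = -258 + 323797599/112835 = 294686169/112835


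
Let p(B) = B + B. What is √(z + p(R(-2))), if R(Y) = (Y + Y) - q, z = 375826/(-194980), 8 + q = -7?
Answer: √190774963830/97490 ≈ 4.4802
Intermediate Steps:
q = -15 (q = -8 - 7 = -15)
z = -187913/97490 (z = 375826*(-1/194980) = -187913/97490 ≈ -1.9275)
R(Y) = 15 + 2*Y (R(Y) = (Y + Y) - 1*(-15) = 2*Y + 15 = 15 + 2*Y)
p(B) = 2*B
√(z + p(R(-2))) = √(-187913/97490 + 2*(15 + 2*(-2))) = √(-187913/97490 + 2*(15 - 4)) = √(-187913/97490 + 2*11) = √(-187913/97490 + 22) = √(1956867/97490) = √190774963830/97490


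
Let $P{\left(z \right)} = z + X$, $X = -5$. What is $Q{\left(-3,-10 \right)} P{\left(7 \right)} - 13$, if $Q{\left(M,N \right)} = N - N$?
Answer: $-13$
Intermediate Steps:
$P{\left(z \right)} = -5 + z$ ($P{\left(z \right)} = z - 5 = -5 + z$)
$Q{\left(M,N \right)} = 0$
$Q{\left(-3,-10 \right)} P{\left(7 \right)} - 13 = 0 \left(-5 + 7\right) - 13 = 0 \cdot 2 - 13 = 0 - 13 = -13$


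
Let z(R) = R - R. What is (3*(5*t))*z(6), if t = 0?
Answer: 0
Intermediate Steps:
z(R) = 0
(3*(5*t))*z(6) = (3*(5*0))*0 = (3*0)*0 = 0*0 = 0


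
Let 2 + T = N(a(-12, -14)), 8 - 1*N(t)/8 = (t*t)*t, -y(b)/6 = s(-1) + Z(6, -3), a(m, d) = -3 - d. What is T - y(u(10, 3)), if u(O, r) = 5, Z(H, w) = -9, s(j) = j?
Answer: -10646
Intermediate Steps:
y(b) = 60 (y(b) = -6*(-1 - 9) = -6*(-10) = 60)
N(t) = 64 - 8*t**3 (N(t) = 64 - 8*t*t*t = 64 - 8*t**2*t = 64 - 8*t**3)
T = -10586 (T = -2 + (64 - 8*(-3 - 1*(-14))**3) = -2 + (64 - 8*(-3 + 14)**3) = -2 + (64 - 8*11**3) = -2 + (64 - 8*1331) = -2 + (64 - 10648) = -2 - 10584 = -10586)
T - y(u(10, 3)) = -10586 - 1*60 = -10586 - 60 = -10646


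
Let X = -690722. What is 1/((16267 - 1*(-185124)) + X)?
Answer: -1/489331 ≈ -2.0436e-6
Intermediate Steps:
1/((16267 - 1*(-185124)) + X) = 1/((16267 - 1*(-185124)) - 690722) = 1/((16267 + 185124) - 690722) = 1/(201391 - 690722) = 1/(-489331) = -1/489331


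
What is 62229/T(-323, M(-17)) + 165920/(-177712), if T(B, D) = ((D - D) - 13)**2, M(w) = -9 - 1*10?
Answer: 689424973/1877083 ≈ 367.29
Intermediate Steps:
M(w) = -19 (M(w) = -9 - 10 = -19)
T(B, D) = 169 (T(B, D) = (0 - 13)**2 = (-13)**2 = 169)
62229/T(-323, M(-17)) + 165920/(-177712) = 62229/169 + 165920/(-177712) = 62229*(1/169) + 165920*(-1/177712) = 62229/169 - 10370/11107 = 689424973/1877083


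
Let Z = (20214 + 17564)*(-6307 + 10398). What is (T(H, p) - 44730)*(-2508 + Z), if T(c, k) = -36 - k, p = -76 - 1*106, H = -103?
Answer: -6890336377360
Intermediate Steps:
p = -182 (p = -76 - 106 = -182)
Z = 154549798 (Z = 37778*4091 = 154549798)
(T(H, p) - 44730)*(-2508 + Z) = ((-36 - 1*(-182)) - 44730)*(-2508 + 154549798) = ((-36 + 182) - 44730)*154547290 = (146 - 44730)*154547290 = -44584*154547290 = -6890336377360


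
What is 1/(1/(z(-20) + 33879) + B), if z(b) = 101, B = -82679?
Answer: -33980/2809432419 ≈ -1.2095e-5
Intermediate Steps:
1/(1/(z(-20) + 33879) + B) = 1/(1/(101 + 33879) - 82679) = 1/(1/33980 - 82679) = 1/(-2809432419/33980) = -33980/2809432419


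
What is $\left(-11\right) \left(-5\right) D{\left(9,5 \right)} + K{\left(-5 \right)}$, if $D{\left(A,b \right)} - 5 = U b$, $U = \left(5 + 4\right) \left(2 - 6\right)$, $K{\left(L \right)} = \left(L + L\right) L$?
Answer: $-9575$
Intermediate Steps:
$K{\left(L \right)} = 2 L^{2}$ ($K{\left(L \right)} = 2 L L = 2 L^{2}$)
$U = -36$ ($U = 9 \left(-4\right) = -36$)
$D{\left(A,b \right)} = 5 - 36 b$
$\left(-11\right) \left(-5\right) D{\left(9,5 \right)} + K{\left(-5 \right)} = \left(-11\right) \left(-5\right) \left(5 - 180\right) + 2 \left(-5\right)^{2} = 55 \left(5 - 180\right) + 2 \cdot 25 = 55 \left(-175\right) + 50 = -9625 + 50 = -9575$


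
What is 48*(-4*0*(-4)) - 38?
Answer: -38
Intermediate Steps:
48*(-4*0*(-4)) - 38 = 48*(0*(-4)) - 38 = 48*0 - 38 = 0 - 38 = -38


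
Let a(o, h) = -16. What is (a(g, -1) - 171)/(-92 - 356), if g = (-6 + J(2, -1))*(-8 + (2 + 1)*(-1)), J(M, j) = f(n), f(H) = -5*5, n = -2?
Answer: 187/448 ≈ 0.41741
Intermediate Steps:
f(H) = -25
J(M, j) = -25
g = 341 (g = (-6 - 25)*(-8 + (2 + 1)*(-1)) = -31*(-8 + 3*(-1)) = -31*(-8 - 3) = -31*(-11) = 341)
(a(g, -1) - 171)/(-92 - 356) = (-16 - 171)/(-92 - 356) = -187/(-448) = -187*(-1/448) = 187/448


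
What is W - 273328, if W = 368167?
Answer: 94839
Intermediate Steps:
W - 273328 = 368167 - 273328 = 94839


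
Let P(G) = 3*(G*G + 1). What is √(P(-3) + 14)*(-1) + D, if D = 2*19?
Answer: 38 - 2*√11 ≈ 31.367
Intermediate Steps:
D = 38
P(G) = 3 + 3*G² (P(G) = 3*(G² + 1) = 3*(1 + G²) = 3 + 3*G²)
√(P(-3) + 14)*(-1) + D = √((3 + 3*(-3)²) + 14)*(-1) + 38 = √((3 + 3*9) + 14)*(-1) + 38 = √((3 + 27) + 14)*(-1) + 38 = √(30 + 14)*(-1) + 38 = √44*(-1) + 38 = (2*√11)*(-1) + 38 = -2*√11 + 38 = 38 - 2*√11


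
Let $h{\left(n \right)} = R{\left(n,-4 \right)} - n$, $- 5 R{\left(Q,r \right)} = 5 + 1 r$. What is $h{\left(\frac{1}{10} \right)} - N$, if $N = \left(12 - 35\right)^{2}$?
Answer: $- \frac{5293}{10} \approx -529.3$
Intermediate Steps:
$N = 529$ ($N = \left(-23\right)^{2} = 529$)
$R{\left(Q,r \right)} = -1 - \frac{r}{5}$ ($R{\left(Q,r \right)} = - \frac{5 + 1 r}{5} = - \frac{5 + r}{5} = -1 - \frac{r}{5}$)
$h{\left(n \right)} = - \frac{1}{5} - n$ ($h{\left(n \right)} = \left(-1 - - \frac{4}{5}\right) - n = \left(-1 + \frac{4}{5}\right) - n = - \frac{1}{5} - n$)
$h{\left(\frac{1}{10} \right)} - N = \left(- \frac{1}{5} - \frac{1}{10}\right) - 529 = - \frac{3}{10} - 529 = - \frac{5293}{10}$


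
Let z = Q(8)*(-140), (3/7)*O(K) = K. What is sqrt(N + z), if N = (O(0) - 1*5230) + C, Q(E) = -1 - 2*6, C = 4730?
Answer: 2*sqrt(330) ≈ 36.332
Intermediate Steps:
O(K) = 7*K/3
Q(E) = -13 (Q(E) = -1 - 12 = -13)
z = 1820 (z = -13*(-140) = 1820)
N = -500 (N = ((7/3)*0 - 1*5230) + 4730 = (0 - 5230) + 4730 = -5230 + 4730 = -500)
sqrt(N + z) = sqrt(-500 + 1820) = sqrt(1320) = 2*sqrt(330)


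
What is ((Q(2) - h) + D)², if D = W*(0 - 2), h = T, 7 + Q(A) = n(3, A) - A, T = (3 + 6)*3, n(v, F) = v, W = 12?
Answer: 3249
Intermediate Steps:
T = 27 (T = 9*3 = 27)
Q(A) = -4 - A (Q(A) = -7 + (3 - A) = -4 - A)
h = 27
D = -24 (D = 12*(0 - 2) = 12*(-2) = -24)
((Q(2) - h) + D)² = (((-4 - 1*2) - 1*27) - 24)² = (((-4 - 2) - 27) - 24)² = ((-6 - 27) - 24)² = (-33 - 24)² = (-57)² = 3249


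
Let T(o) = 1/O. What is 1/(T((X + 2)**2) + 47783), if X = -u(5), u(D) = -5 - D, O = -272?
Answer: 272/12996975 ≈ 2.0928e-5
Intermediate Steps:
X = 10 (X = -(-5 - 1*5) = -(-5 - 5) = -1*(-10) = 10)
T(o) = -1/272 (T(o) = 1/(-272) = -1/272)
1/(T((X + 2)**2) + 47783) = 1/(-1/272 + 47783) = 1/(12996975/272) = 272/12996975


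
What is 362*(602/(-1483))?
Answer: -217924/1483 ≈ -146.95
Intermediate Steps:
362*(602/(-1483)) = 362*(602*(-1/1483)) = 362*(-602/1483) = -217924/1483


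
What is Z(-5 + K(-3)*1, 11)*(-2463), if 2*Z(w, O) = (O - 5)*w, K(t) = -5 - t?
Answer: 51723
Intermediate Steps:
Z(w, O) = w*(-5 + O)/2 (Z(w, O) = ((O - 5)*w)/2 = ((-5 + O)*w)/2 = (w*(-5 + O))/2 = w*(-5 + O)/2)
Z(-5 + K(-3)*1, 11)*(-2463) = ((-5 + (-5 - 1*(-3))*1)*(-5 + 11)/2)*(-2463) = ((1/2)*(-5 + (-5 + 3)*1)*6)*(-2463) = ((1/2)*(-5 - 2*1)*6)*(-2463) = ((1/2)*(-5 - 2)*6)*(-2463) = ((1/2)*(-7)*6)*(-2463) = -21*(-2463) = 51723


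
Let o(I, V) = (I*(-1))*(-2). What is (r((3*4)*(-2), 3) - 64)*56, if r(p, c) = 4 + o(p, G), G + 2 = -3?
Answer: -6048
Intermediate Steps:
G = -5 (G = -2 - 3 = -5)
o(I, V) = 2*I (o(I, V) = -I*(-2) = 2*I)
r(p, c) = 4 + 2*p
(r((3*4)*(-2), 3) - 64)*56 = ((4 + 2*((3*4)*(-2))) - 64)*56 = ((4 + 2*(12*(-2))) - 64)*56 = ((4 + 2*(-24)) - 64)*56 = ((4 - 48) - 64)*56 = (-44 - 64)*56 = -108*56 = -6048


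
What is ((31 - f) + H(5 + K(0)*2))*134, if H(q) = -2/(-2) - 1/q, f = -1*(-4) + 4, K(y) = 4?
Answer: 41674/13 ≈ 3205.7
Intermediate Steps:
f = 8 (f = 4 + 4 = 8)
H(q) = 1 - 1/q (H(q) = -2*(-1/2) - 1/q = 1 - 1/q)
((31 - f) + H(5 + K(0)*2))*134 = ((31 - 1*8) + (-1 + (5 + 4*2))/(5 + 4*2))*134 = ((31 - 8) + (-1 + (5 + 8))/(5 + 8))*134 = (23 + (-1 + 13)/13)*134 = (23 + (1/13)*12)*134 = (23 + 12/13)*134 = (311/13)*134 = 41674/13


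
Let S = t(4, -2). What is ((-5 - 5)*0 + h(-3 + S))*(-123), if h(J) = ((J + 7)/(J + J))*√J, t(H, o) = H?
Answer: -492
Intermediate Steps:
S = 4
h(J) = (7 + J)/(2*√J) (h(J) = ((7 + J)/((2*J)))*√J = ((7 + J)*(1/(2*J)))*√J = ((7 + J)/(2*J))*√J = (7 + J)/(2*√J))
((-5 - 5)*0 + h(-3 + S))*(-123) = ((-5 - 5)*0 + (7 + (-3 + 4))/(2*√(-3 + 4)))*(-123) = (-10*0 + (7 + 1)/(2*√1))*(-123) = (0 + (½)*1*8)*(-123) = (0 + 4)*(-123) = 4*(-123) = -492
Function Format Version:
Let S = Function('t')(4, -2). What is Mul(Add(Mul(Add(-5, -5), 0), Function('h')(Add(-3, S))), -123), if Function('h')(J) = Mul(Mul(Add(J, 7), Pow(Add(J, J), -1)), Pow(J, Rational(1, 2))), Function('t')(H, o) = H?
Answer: -492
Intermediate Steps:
S = 4
Function('h')(J) = Mul(Rational(1, 2), Pow(J, Rational(-1, 2)), Add(7, J)) (Function('h')(J) = Mul(Mul(Add(7, J), Pow(Mul(2, J), -1)), Pow(J, Rational(1, 2))) = Mul(Mul(Add(7, J), Mul(Rational(1, 2), Pow(J, -1))), Pow(J, Rational(1, 2))) = Mul(Mul(Rational(1, 2), Pow(J, -1), Add(7, J)), Pow(J, Rational(1, 2))) = Mul(Rational(1, 2), Pow(J, Rational(-1, 2)), Add(7, J)))
Mul(Add(Mul(Add(-5, -5), 0), Function('h')(Add(-3, S))), -123) = Mul(Add(Mul(Add(-5, -5), 0), Mul(Rational(1, 2), Pow(Add(-3, 4), Rational(-1, 2)), Add(7, Add(-3, 4)))), -123) = Mul(Add(Mul(-10, 0), Mul(Rational(1, 2), Pow(1, Rational(-1, 2)), Add(7, 1))), -123) = Mul(Add(0, Mul(Rational(1, 2), 1, 8)), -123) = Mul(Add(0, 4), -123) = Mul(4, -123) = -492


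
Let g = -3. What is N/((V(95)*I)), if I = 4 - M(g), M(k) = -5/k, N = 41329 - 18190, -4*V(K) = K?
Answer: -277668/665 ≈ -417.55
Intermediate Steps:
V(K) = -K/4
N = 23139
I = 7/3 (I = 4 - (-5)/(-3) = 4 - (-5)*(-1)/3 = 4 - 1*5/3 = 4 - 5/3 = 7/3 ≈ 2.3333)
N/((V(95)*I)) = 23139/((-1/4*95*(7/3))) = 23139/((-95/4*7/3)) = 23139/(-665/12) = 23139*(-12/665) = -277668/665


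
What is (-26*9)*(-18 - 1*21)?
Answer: 9126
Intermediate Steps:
(-26*9)*(-18 - 1*21) = -234*(-18 - 21) = -234*(-39) = 9126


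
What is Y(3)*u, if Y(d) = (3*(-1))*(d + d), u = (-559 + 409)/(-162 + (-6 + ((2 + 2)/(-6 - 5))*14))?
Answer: -7425/476 ≈ -15.599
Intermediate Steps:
u = 825/952 (u = -150/(-162 + (-6 + (4/(-11))*14)) = -150/(-162 + (-6 + (4*(-1/11))*14)) = -150/(-162 + (-6 - 4/11*14)) = -150/(-162 + (-6 - 56/11)) = -150/(-162 - 122/11) = -150/(-1904/11) = -150*(-11/1904) = 825/952 ≈ 0.86660)
Y(d) = -6*d
Y(3)*u = -6*3*(825/952) = -18*825/952 = -7425/476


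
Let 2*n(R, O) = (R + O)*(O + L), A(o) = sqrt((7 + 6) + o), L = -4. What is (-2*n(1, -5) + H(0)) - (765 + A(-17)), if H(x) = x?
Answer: -801 - 2*I ≈ -801.0 - 2.0*I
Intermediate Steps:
A(o) = sqrt(13 + o)
n(R, O) = (-4 + O)*(O + R)/2 (n(R, O) = ((R + O)*(O - 4))/2 = ((O + R)*(-4 + O))/2 = ((-4 + O)*(O + R))/2 = (-4 + O)*(O + R)/2)
(-2*n(1, -5) + H(0)) - (765 + A(-17)) = (-2*((1/2)*(-5)**2 - 2*(-5) - 2*1 + (1/2)*(-5)*1) + 0) - (765 + sqrt(13 - 17)) = (-2*((1/2)*25 + 10 - 2 - 5/2) + 0) - (765 + sqrt(-4)) = (-2*(25/2 + 10 - 2 - 5/2) + 0) - (765 + 2*I) = (-2*18 + 0) + (-765 - 2*I) = (-36 + 0) + (-765 - 2*I) = -36 + (-765 - 2*I) = -801 - 2*I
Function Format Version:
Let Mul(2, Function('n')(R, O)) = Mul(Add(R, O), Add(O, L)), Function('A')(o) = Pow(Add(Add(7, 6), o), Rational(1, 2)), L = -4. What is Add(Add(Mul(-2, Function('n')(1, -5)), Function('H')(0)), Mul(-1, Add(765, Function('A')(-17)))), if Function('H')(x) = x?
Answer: Add(-801, Mul(-2, I)) ≈ Add(-801.00, Mul(-2.0000, I))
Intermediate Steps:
Function('A')(o) = Pow(Add(13, o), Rational(1, 2))
Function('n')(R, O) = Mul(Rational(1, 2), Add(-4, O), Add(O, R)) (Function('n')(R, O) = Mul(Rational(1, 2), Mul(Add(R, O), Add(O, -4))) = Mul(Rational(1, 2), Mul(Add(O, R), Add(-4, O))) = Mul(Rational(1, 2), Mul(Add(-4, O), Add(O, R))) = Mul(Rational(1, 2), Add(-4, O), Add(O, R)))
Add(Add(Mul(-2, Function('n')(1, -5)), Function('H')(0)), Mul(-1, Add(765, Function('A')(-17)))) = Add(Add(Mul(-2, Add(Mul(Rational(1, 2), Pow(-5, 2)), Mul(-2, -5), Mul(-2, 1), Mul(Rational(1, 2), -5, 1))), 0), Mul(-1, Add(765, Pow(Add(13, -17), Rational(1, 2))))) = Add(Add(Mul(-2, Add(Mul(Rational(1, 2), 25), 10, -2, Rational(-5, 2))), 0), Mul(-1, Add(765, Pow(-4, Rational(1, 2))))) = Add(Add(Mul(-2, Add(Rational(25, 2), 10, -2, Rational(-5, 2))), 0), Mul(-1, Add(765, Mul(2, I)))) = Add(Add(Mul(-2, 18), 0), Add(-765, Mul(-2, I))) = Add(Add(-36, 0), Add(-765, Mul(-2, I))) = Add(-36, Add(-765, Mul(-2, I))) = Add(-801, Mul(-2, I))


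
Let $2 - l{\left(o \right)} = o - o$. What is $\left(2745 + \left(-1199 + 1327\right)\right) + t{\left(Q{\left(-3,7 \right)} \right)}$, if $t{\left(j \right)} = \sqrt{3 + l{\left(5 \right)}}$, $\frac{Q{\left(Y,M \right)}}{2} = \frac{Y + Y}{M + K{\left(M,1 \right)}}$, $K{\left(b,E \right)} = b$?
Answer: $2873 + \sqrt{5} \approx 2875.2$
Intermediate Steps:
$l{\left(o \right)} = 2$ ($l{\left(o \right)} = 2 - \left(o - o\right) = 2 - 0 = 2 + 0 = 2$)
$Q{\left(Y,M \right)} = \frac{2 Y}{M}$ ($Q{\left(Y,M \right)} = 2 \frac{Y + Y}{M + M} = 2 \frac{2 Y}{2 M} = 2 \cdot 2 Y \frac{1}{2 M} = 2 \frac{Y}{M} = \frac{2 Y}{M}$)
$t{\left(j \right)} = \sqrt{5}$ ($t{\left(j \right)} = \sqrt{3 + 2} = \sqrt{5}$)
$\left(2745 + \left(-1199 + 1327\right)\right) + t{\left(Q{\left(-3,7 \right)} \right)} = \left(2745 + \left(-1199 + 1327\right)\right) + \sqrt{5} = \left(2745 + 128\right) + \sqrt{5} = 2873 + \sqrt{5}$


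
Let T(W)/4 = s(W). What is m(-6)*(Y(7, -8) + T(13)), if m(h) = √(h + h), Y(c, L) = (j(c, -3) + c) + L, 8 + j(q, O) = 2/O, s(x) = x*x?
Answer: 3998*I*√3/3 ≈ 2308.2*I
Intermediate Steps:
s(x) = x²
j(q, O) = -8 + 2/O
Y(c, L) = -26/3 + L + c (Y(c, L) = ((-8 + 2/(-3)) + c) + L = ((-8 + 2*(-⅓)) + c) + L = ((-8 - ⅔) + c) + L = (-26/3 + c) + L = -26/3 + L + c)
m(h) = √2*√h (m(h) = √(2*h) = √2*√h)
T(W) = 4*W²
m(-6)*(Y(7, -8) + T(13)) = (√2*√(-6))*((-26/3 - 8 + 7) + 4*13²) = (√2*(I*√6))*(-29/3 + 4*169) = (2*I*√3)*(-29/3 + 676) = (2*I*√3)*(1999/3) = 3998*I*√3/3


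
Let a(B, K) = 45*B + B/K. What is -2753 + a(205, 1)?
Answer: 6677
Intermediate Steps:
-2753 + a(205, 1) = -2753 + (45*205 + 205/1) = -2753 + (9225 + 205*1) = -2753 + (9225 + 205) = -2753 + 9430 = 6677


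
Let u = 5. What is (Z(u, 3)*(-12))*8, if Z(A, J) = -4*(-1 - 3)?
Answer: -1536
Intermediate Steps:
Z(A, J) = 16 (Z(A, J) = -4*(-4) = 16)
(Z(u, 3)*(-12))*8 = (16*(-12))*8 = -192*8 = -1536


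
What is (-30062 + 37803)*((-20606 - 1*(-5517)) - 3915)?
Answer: -147109964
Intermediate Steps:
(-30062 + 37803)*((-20606 - 1*(-5517)) - 3915) = 7741*((-20606 + 5517) - 3915) = 7741*(-15089 - 3915) = 7741*(-19004) = -147109964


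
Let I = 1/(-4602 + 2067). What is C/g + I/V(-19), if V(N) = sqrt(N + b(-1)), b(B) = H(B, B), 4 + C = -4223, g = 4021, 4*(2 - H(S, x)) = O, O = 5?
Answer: -4227/4021 + 2*I*sqrt(73)/185055 ≈ -1.0512 + 9.234e-5*I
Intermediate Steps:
H(S, x) = 3/4 (H(S, x) = 2 - 1/4*5 = 2 - 5/4 = 3/4)
I = -1/2535 (I = 1/(-2535) = -1/2535 ≈ -0.00039448)
C = -4227 (C = -4 - 4223 = -4227)
b(B) = 3/4
V(N) = sqrt(3/4 + N) (V(N) = sqrt(N + 3/4) = sqrt(3/4 + N))
C/g + I/V(-19) = -4227/4021 - 2/sqrt(3 + 4*(-19))/2535 = -4227*1/4021 - 2/sqrt(3 - 76)/2535 = -4227/4021 - (-2*I*sqrt(73)/73)/2535 = -4227/4021 - (-2)*I*sqrt(73)/185055 = -4227/4021 + 2*I*sqrt(73)/185055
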